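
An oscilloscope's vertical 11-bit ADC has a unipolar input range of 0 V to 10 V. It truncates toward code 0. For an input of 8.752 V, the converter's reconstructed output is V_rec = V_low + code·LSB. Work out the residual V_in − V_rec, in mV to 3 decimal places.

2.000 mV

One LSB is 10 V / 2048 = 4.883 mV.
(V_in − V_low)/LSB = (8.752 − 0)/0.00488281 = 1792.4096 → code 1792 (floor).
V_rec = 0 + 1792·0.00488281 = 8.75 V.
Error = 8.752 − 8.75 = 0.002 V = 2.000 mV.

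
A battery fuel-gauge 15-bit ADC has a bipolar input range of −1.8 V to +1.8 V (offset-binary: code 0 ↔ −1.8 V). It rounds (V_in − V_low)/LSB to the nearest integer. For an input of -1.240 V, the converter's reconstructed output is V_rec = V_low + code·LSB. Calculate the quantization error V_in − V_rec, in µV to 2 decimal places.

26.86 µV

LSB = 3.6/2^15 = 109.86 µV.
Scaled input = 5097.2444 LSBs, so code = 5097.
Code 5097 maps back to (−1.8) + 5097×0.000109863 V = -1.2400269 V.
Error = -1.240 − (−1.2400269) = 2.68555e-05 V = 26.86 µV.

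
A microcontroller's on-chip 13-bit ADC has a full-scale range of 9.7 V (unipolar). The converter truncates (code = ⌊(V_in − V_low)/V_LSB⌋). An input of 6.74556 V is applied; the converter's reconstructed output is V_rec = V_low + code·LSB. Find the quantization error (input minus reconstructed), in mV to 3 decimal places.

1.029 mV

Step size: 9.7 V ÷ 2^13 = 1.184 mV.
Scaled input = 5696.8688 LSBs, so code = 5696.
V_rec = 0 + 5696·0.00118408 = 6.7445312 V.
Difference: 0.00102875 V → 1.029 mV.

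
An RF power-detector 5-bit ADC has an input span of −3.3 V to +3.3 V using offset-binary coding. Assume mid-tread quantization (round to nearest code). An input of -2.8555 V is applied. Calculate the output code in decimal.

LSB = 6.6 V / 32 = 206.250 mV.
(-2.8555 − (−3.3)) / 0.20625 = 2.155 LSBs.
Round → code 2.

code 2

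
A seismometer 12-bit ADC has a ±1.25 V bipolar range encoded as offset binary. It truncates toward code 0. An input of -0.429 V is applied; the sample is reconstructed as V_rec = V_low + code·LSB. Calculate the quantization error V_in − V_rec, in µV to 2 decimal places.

Step size: 2.5 V ÷ 2^12 = 0.610 mV.
Scaled input = 1345.1264 LSBs, so code = 1345.
V_rec = (−1.25) + 1345·0.000610352 = -0.42907715 V.
Difference: 7.71484e-05 V → 77.15 µV.

77.15 µV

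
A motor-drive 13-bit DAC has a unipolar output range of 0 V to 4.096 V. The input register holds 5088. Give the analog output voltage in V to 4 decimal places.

LSB = 4.096 V / 2^13 = 0.500 mV.
V_out = 0 + 5088 × 0.0005 V = 2.544 V.

2.5440 V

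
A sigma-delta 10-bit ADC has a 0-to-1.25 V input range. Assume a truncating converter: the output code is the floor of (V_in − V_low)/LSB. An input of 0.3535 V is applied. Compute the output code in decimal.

code 289

Full-scale span = 1.25 V; LSB = 1.25/2^10 = 1.221 mV.
Input sits at 289.587 steps above V_low.
⌊·⌋(289.587) = 289.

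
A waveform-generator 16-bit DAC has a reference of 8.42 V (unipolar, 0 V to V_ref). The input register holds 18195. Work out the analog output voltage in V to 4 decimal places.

LSB = 8.42 V / 2^16 = 128.48 µV.
V_out = 0 + 18195 × 0.000128479 V = 2.33768 V.

2.3377 V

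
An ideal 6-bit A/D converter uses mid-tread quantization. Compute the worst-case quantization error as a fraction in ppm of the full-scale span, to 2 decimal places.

Rounding → worst-case error = ½ LSB = V_FS/2^7, so 1e+06/128 = 7812.5 ppm of full scale.

7812.50 ppm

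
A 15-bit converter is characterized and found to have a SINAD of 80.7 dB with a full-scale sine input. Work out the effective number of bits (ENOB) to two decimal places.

ENOB = (SINAD − 1.76) / 6.02 = (80.7 − 1.76)/6.02 = 13.113.

13.11 bits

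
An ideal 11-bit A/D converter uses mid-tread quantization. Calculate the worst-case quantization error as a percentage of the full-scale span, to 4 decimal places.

0.0244 %

Rounding → worst-case error = ½ LSB = V_FS/2^12, so 100/4096 = 0.0244141 % of full scale.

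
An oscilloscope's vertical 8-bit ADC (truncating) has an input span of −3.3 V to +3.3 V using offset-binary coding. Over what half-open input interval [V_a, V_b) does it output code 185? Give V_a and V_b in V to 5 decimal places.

LSB = 6.6/2^8 = 25.781 mV.
V_a = V_low + 185·LSB = 1.46953 V; V_b = V_low + 186·LSB = 1.49531 V.

[1.46953 V, 1.49531 V)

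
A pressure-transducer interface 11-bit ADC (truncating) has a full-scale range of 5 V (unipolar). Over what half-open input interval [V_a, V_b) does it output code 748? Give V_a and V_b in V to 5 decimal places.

LSB = 5/2^11 = 2.441 mV.
V_a = V_low + 748·LSB = 1.82617 V; V_b = V_low + 749·LSB = 1.82861 V.

[1.82617 V, 1.82861 V)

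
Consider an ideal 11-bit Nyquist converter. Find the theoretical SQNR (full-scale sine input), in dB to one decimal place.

68.0 dB

SNR ≈ 6.02·N + 1.76 dB = 6.02·11 + 1.76 = 67.98 dB.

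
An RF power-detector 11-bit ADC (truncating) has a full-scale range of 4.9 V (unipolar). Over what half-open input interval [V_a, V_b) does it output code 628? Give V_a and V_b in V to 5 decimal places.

[1.50254 V, 1.50493 V)

LSB = 4.9/2^11 = 2.393 mV.
V_a = V_low + 628·LSB = 1.50254 V; V_b = V_low + 629·LSB = 1.50493 V.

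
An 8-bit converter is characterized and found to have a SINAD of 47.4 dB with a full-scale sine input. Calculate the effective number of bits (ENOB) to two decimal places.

7.58 bits

ENOB = (SINAD − 1.76) / 6.02 = (47.4 − 1.76)/6.02 = 7.581.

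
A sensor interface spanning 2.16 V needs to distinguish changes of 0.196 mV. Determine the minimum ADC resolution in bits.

Number of steps required ≥ 2.16 V / 0.196 mV = 11020.41.
Need 2^N ≥ 11020.41; 2^13 = 8192, 2^14 = 16384.
Minimum N = 14.

14 bits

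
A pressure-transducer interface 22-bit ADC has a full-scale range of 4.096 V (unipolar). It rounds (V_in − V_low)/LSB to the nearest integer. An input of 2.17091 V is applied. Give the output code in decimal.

code 2223012

With 4194304 levels over 4.096 V, one step is 0.98 µV.
Input sits at 2223011.840 steps above V_low.
So the output code is 2223012.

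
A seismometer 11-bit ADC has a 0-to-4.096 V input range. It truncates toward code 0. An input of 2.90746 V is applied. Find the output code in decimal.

Full-scale span = 4.096 V; LSB = 4.096/2^11 = 2.000 mV.
(2.90746 − 0) / 0.002 = 1453.730 LSBs.
So the output code is 1453.

code 1453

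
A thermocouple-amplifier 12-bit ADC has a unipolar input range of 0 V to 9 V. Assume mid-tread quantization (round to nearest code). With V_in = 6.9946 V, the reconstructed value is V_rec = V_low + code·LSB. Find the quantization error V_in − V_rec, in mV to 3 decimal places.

LSB = 9/2^12 = 2.197 mV.
(V_in − V_low)/LSB = (6.9946 − 0)/0.00219727 = 3183.3202 → code 3183 (round).
Code 3183 maps back to 0 + 3183×0.00219727 V = 6.9938965 V.
Error = 6.9946 − 6.9938965 = 0.000703516 V = 0.704 mV.

0.704 mV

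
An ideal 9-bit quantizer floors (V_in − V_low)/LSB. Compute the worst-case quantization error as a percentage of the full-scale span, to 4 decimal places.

Truncating → worst-case error = 1 LSB = V_FS/2^9, so 100/512 = 0.195312 % of full scale.

0.1953 %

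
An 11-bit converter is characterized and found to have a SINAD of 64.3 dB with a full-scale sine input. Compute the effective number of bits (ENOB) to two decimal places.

10.39 bits

ENOB = (SINAD − 1.76) / 6.02 = (64.3 − 1.76)/6.02 = 10.389.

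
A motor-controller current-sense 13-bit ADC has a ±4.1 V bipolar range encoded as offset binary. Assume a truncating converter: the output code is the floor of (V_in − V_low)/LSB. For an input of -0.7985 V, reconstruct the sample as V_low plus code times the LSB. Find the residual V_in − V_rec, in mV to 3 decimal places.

LSB = 8.2/2^13 = 1.001 mV.
Scaled input = 3298.2790 LSBs, so code = 3298.
Code 3298 maps back to (−4.1) + 3298×0.00100098 V = -0.7987793 V.
V_in − V_rec = 0.000279297 V = 0.279 mV.

0.279 mV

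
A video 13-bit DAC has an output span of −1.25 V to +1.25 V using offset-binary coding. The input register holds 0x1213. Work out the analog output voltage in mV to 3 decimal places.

LSB = 2.5 V / 2^13 = 305.18 µV.
Code 0x1213 = 4627 decimal.
V_out = (−1.25) + 4627 × 0.000305176 V = 0.162048 V.
= 162.048 mV.

162.048 mV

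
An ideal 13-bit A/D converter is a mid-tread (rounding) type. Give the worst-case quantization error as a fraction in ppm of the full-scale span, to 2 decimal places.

Rounding → worst-case error = ½ LSB = V_FS/2^14, so 1e+06/16384 = 61.0352 ppm of full scale.

61.04 ppm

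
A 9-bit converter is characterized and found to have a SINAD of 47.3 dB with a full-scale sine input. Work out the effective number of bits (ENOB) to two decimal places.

7.56 bits

ENOB = (SINAD − 1.76) / 6.02 = (47.3 − 1.76)/6.02 = 7.565.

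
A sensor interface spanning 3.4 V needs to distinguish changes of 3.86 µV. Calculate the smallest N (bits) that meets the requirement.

Number of steps required ≥ 3.4 V / 3.86 µV = 880829.02.
Need 2^N ≥ 880829.02; 2^19 = 524288, 2^20 = 1048576.
Minimum N = 20.

20 bits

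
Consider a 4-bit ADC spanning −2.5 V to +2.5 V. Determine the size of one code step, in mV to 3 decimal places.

Full-scale span = 5 V.
LSB = 5 / 2^4 = 5 / 16 = 0.3125 V = 312.500 mV.

312.500 mV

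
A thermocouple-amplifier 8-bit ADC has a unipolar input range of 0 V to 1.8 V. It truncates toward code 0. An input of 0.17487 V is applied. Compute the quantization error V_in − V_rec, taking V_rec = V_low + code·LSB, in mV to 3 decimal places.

Step size: 1.8 V ÷ 2^8 = 7.031 mV.
(0.17487 − 0)/0.00703125 = 24.8704; ⌊·⌋ gives code 24.
V_rec = 0 + 24·0.00703125 = 0.16875 V.
Error = 0.17487 − 0.16875 = 0.00612 V = 6.120 mV.

6.120 mV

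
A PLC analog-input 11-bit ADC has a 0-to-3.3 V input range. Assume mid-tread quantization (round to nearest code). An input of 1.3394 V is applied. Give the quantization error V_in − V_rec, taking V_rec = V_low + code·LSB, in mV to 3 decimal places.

0.386 mV

LSB = 3.3/2^11 = 1.611 mV.
(1.3394 − 0)/0.00161133 = 831.2398; round gives code 831.
Reconstructed: 1.3390137 V.
Error = 1.3394 − 1.3390137 = 0.000386328 V = 0.386 mV.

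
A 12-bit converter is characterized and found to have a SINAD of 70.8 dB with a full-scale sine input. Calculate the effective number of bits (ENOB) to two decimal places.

ENOB = (SINAD − 1.76) / 6.02 = (70.8 − 1.76)/6.02 = 11.468.

11.47 bits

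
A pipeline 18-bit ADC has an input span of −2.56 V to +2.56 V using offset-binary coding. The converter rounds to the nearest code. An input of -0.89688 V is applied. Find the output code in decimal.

With 262144 levels over 5.12 V, one step is 19.53 µV.
Input sits at 85151.744 steps above V_low.
Round → code 85152.

code 85152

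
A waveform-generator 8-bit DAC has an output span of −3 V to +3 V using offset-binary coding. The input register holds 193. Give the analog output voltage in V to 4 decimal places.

LSB = 6 V / 2^8 = 23.438 mV.
V_out = (−3) + 193 × 0.0234375 V = 1.52344 V.

1.5234 V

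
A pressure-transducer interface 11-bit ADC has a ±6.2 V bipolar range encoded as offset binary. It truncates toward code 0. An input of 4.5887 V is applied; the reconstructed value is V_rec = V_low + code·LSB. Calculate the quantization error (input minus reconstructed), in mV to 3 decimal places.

5.302 mV

One LSB is 12.4 V / 2048 = 6.055 mV.
Scaled input = 1781.8756 LSBs, so code = 1781.
Reconstructed: 4.5833984 V.
V_in − V_rec = 0.00530156 V = 5.302 mV.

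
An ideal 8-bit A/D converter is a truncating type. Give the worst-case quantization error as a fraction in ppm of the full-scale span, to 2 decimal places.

Truncating → worst-case error = 1 LSB = V_FS/2^8, so 1e+06/256 = 3906.25 ppm of full scale.

3906.25 ppm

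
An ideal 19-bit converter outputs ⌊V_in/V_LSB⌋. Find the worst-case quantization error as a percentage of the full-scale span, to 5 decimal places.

0.00019 %

Truncating → worst-case error = 1 LSB = V_FS/2^19, so 100/524288 = 0.000190735 % of full scale.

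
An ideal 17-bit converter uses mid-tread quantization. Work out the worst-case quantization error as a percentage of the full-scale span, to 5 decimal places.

0.00038 %

Rounding → worst-case error = ½ LSB = V_FS/2^18, so 100/262144 = 0.00038147 % of full scale.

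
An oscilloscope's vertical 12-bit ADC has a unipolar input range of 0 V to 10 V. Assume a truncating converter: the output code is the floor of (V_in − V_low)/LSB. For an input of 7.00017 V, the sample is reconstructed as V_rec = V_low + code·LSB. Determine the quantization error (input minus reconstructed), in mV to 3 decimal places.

Step size: 10 V ÷ 2^12 = 2.441 mV.
(V_in − V_low)/LSB = (7.00017 − 0)/0.00244141 = 2867.2696 → code 2867 (floor).
V_rec = 0 + 2867·0.00244141 = 6.9995117 V.
V_in − V_rec = 0.000658281 V = 0.658 mV.

0.658 mV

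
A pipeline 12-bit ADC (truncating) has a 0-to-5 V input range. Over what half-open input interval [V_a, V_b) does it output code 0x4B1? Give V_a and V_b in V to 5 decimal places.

LSB = 5/2^12 = 1.221 mV.
Code 0x4B1 = 1201 decimal.
V_a = V_low + 1201·LSB = 1.46606 V; V_b = V_low + 1202·LSB = 1.46729 V.

[1.46606 V, 1.46729 V)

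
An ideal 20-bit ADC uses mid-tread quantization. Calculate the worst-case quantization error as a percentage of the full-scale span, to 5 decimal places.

Rounding → worst-case error = ½ LSB = V_FS/2^21, so 100/2097152 = 4.76837e-05 % of full scale.

0.00005 %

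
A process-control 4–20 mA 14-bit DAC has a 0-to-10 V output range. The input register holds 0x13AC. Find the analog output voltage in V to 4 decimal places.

LSB = 10 V / 2^14 = 0.610 mV.
Code 0x13AC = 5036 decimal.
V_out = 0 + 5036 × 0.000610352 V = 3.07373 V.

3.0737 V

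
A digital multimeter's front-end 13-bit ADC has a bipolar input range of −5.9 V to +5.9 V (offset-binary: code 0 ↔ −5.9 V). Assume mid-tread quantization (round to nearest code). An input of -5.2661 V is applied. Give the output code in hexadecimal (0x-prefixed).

code 0x1B8 (decimal 440)

With 8192 levels over 11.8 V, one step is 1.440 mV.
(-5.2661 − (−5.9)) / 0.00144043 = 440.077 LSBs.
So the output code is 440.
In hexadecimal (0x-prefixed): 0x1B8.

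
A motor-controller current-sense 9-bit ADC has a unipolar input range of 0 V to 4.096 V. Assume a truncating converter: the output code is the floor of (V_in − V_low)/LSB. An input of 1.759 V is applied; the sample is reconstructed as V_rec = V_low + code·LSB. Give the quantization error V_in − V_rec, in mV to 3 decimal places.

LSB = 4.096/2^9 = 8.000 mV.
Scaled input = 219.8750 LSBs, so code = 219.
Code 219 maps back to 0 + 219×0.008 V = 1.752 V.
V_in − V_rec = 0.007 V = 7.000 mV.

7.000 mV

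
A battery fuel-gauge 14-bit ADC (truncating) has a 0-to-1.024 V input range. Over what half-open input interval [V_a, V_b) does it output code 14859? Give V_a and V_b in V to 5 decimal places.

LSB = 1.024/2^14 = 62.50 µV.
V_a = V_low + 14859·LSB = 0.928687 V; V_b = V_low + 14860·LSB = 0.92875 V.

[0.92869 V, 0.92875 V)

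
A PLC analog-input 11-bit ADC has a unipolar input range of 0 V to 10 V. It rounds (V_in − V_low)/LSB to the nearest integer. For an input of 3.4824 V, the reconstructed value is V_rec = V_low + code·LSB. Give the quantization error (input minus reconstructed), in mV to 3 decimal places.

0.955 mV

LSB = 10/2^11 = 4.883 mV.
(3.4824 − 0)/0.00488281 = 713.1955; round gives code 713.
V_rec = 0 + 713·0.00488281 = 3.4814453 V.
Error = 3.4824 − 3.4814453 = 0.000954688 V = 0.955 mV.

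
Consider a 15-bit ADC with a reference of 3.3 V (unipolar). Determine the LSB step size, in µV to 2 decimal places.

Full-scale span = 3.3 V.
LSB = 3.3 / 2^15 = 3.3 / 32768 = 0.000100708 V = 100.71 µV.

100.71 µV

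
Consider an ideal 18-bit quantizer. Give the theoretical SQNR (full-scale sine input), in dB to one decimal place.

SNR ≈ 6.02·N + 1.76 dB = 6.02·18 + 1.76 = 110.12 dB.

110.1 dB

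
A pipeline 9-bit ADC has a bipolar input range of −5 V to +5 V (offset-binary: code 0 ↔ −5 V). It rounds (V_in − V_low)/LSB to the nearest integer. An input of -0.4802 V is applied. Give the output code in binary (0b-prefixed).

code 0b11100111 (decimal 231)

LSB = 10 V / 512 = 19.531 mV.
Input sits at 231.414 steps above V_low.
So the output code is 231.
In binary (0b-prefixed): 0b11100111.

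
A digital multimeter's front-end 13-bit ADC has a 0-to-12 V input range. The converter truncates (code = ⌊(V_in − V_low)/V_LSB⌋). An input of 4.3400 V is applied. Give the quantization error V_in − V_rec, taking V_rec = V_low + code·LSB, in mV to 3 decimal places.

LSB = 12/2^13 = 1.465 mV.
(V_in − V_low)/LSB = (4.3400 − 0)/0.00146484 = 2962.7733 → code 2962 (floor).
V_rec = 0 + 2962·0.00146484 = 4.3388672 V.
Error = 4.3400 − 4.3388672 = 0.00113281 V = 1.133 mV.

1.133 mV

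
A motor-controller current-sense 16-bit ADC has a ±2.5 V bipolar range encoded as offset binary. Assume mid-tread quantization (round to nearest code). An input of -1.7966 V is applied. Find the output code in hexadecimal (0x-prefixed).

code 0x2404 (decimal 9220)

Full-scale span = 5 V; LSB = 5/2^16 = 76.29 µV.
(V_in − V_low)/LSB = (-1.7966 − (−2.5)) / 7.62939e-05 = 9219.604.
So the output code is 9220.
In hexadecimal (0x-prefixed): 0x2404.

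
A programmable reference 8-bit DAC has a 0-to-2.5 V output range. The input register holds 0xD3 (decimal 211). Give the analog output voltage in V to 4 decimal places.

LSB = 2.5 V / 2^8 = 9.766 mV.
Code 0xD3 = 211 decimal.
V_out = 0 + 211 × 0.00976562 V = 2.06055 V.

2.0605 V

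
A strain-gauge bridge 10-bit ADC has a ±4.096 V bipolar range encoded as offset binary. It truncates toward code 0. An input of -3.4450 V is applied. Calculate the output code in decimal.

LSB = 8.192 V / 1024 = 8.000 mV.
(-3.4450 − (−4.096)) / 0.008 = 81.375 LSBs.
⌊·⌋(81.375) = 81.

code 81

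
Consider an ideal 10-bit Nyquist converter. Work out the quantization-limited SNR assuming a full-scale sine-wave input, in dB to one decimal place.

SNR ≈ 6.02·N + 1.76 dB = 6.02·10 + 1.76 = 61.96 dB.

62.0 dB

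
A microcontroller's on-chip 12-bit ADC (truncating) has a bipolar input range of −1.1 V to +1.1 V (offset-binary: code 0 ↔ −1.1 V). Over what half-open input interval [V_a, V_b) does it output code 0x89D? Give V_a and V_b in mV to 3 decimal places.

[84.326 mV, 84.863 mV)

LSB = 2.2/2^12 = 0.537 mV.
Code 0x89D = 2205 decimal.
V_a = V_low + 2205·LSB = 0.0843262 V; V_b = V_low + 2206·LSB = 0.0848633 V.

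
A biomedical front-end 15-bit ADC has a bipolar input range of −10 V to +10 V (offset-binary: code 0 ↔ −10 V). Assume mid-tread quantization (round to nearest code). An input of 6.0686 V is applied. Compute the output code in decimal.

code 26327

LSB = 20 V / 32768 = 0.610 mV.
Input sits at 26326.794 steps above V_low.
round(26326.794) = 26327.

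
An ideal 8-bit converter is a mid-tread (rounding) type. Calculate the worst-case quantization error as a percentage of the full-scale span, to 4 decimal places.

0.1953 %

Rounding → worst-case error = ½ LSB = V_FS/2^9, so 100/512 = 0.195312 % of full scale.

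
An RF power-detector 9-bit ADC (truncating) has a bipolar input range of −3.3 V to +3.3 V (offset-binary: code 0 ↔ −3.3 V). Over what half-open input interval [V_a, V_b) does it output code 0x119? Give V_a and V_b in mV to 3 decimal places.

LSB = 6.6/2^9 = 12.891 mV.
Code 0x119 = 281 decimal.
V_a = V_low + 281·LSB = 0.322266 V; V_b = V_low + 282·LSB = 0.335156 V.

[322.266 mV, 335.156 mV)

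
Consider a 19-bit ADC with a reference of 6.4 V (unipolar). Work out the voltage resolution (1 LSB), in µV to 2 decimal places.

12.21 µV

Full-scale span = 6.4 V.
LSB = 6.4 / 2^19 = 6.4 / 524288 = 1.2207e-05 V = 12.21 µV.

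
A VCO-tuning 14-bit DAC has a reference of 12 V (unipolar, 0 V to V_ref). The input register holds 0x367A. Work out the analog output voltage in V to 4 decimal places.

10.2144 V

LSB = 12 V / 2^14 = 0.732 mV.
Code 0x367A = 13946 decimal.
V_out = 0 + 13946 × 0.000732422 V = 10.2144 V.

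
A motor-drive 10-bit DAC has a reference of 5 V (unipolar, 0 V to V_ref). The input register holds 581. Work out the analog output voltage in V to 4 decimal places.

LSB = 5 V / 2^10 = 4.883 mV.
V_out = 0 + 581 × 0.00488281 V = 2.83691 V.

2.8369 V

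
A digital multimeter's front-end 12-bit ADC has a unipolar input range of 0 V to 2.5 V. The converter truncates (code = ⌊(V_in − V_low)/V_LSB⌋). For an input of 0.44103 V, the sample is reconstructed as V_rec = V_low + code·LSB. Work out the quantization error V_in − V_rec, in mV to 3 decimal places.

One LSB is 2.5 V / 4096 = 0.610 mV.
(0.44103 − 0)/0.000610352 = 722.5836; ⌊·⌋ gives code 722.
Reconstructed: 0.44067383 V.
V_in − V_rec = 0.000356172 V = 0.356 mV.

0.356 mV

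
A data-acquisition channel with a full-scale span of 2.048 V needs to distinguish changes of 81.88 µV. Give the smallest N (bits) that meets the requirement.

Number of steps required ≥ 2.048 V / 81.88 µV = 25012.21.
Need 2^N ≥ 25012.21; 2^14 = 16384, 2^15 = 32768.
Minimum N = 15.

15 bits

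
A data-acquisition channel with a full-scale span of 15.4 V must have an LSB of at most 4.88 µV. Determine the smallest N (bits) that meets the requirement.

Number of steps required ≥ 15.4 V / 4.88 µV = 3155737.70.
Need 2^N ≥ 3155737.70; 2^21 = 2097152, 2^22 = 4194304.
Minimum N = 22.

22 bits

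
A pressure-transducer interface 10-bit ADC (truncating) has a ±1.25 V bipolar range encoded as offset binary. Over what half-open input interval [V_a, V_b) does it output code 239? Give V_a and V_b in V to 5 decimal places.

[-0.66650 V, -0.66406 V)

LSB = 2.5/2^10 = 2.441 mV.
V_a = V_low + 239·LSB = -0.666504 V; V_b = V_low + 240·LSB = -0.664062 V.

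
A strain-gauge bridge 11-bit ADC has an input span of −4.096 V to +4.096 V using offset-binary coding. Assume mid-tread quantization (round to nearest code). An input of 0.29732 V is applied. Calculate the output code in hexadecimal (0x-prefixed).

With 2048 levels over 8.192 V, one step is 4.000 mV.
(0.29732 − (−4.096)) / 0.004 = 1098.330 LSBs.
round(1098.330) = 1098.
In hexadecimal (0x-prefixed): 0x44A.

code 0x44A (decimal 1098)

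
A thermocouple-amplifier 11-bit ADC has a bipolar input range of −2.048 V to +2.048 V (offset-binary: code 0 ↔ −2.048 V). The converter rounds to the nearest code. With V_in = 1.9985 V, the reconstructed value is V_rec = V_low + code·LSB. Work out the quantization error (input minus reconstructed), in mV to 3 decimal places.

0.500 mV

LSB = 4.096/2^11 = 2.000 mV.
(1.9985 − (−2.048))/0.002 = 2023.2500; round gives code 2023.
V_rec = (−2.048) + 2023·0.002 = 1.998 V.
Difference: 0.0005 V → 0.500 mV.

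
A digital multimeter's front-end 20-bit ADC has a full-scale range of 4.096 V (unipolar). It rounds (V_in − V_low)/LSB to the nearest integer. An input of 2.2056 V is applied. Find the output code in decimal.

code 564634

With 1048576 levels over 4.096 V, one step is 3.91 µV.
(2.2056 − 0) / 3.90625e-06 = 564633.600 LSBs.
So the output code is 564634.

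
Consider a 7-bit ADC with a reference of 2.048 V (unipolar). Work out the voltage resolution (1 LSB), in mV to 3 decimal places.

16.000 mV

Full-scale span = 2.048 V.
LSB = 2.048 / 2^7 = 2.048 / 128 = 0.016 V = 16.000 mV.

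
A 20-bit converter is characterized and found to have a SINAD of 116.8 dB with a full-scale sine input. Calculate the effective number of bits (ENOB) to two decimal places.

19.11 bits

ENOB = (SINAD − 1.76) / 6.02 = (116.8 − 1.76)/6.02 = 19.110.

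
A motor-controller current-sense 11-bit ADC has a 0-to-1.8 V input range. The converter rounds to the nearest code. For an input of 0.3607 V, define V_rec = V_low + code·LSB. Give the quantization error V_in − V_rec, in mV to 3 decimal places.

LSB = 1.8/2^11 = 0.879 mV.
Scaled input = 410.3964 LSBs, so code = 410.
V_rec = 0 + 410·0.000878906 = 0.36035156 V.
V_in − V_rec = 0.000348438 V = 0.348 mV.

0.348 mV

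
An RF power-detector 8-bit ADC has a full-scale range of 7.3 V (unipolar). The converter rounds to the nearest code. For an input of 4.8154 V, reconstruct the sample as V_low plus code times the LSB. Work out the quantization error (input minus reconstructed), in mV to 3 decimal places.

One LSB is 7.3 V / 256 = 28.516 mV.
(V_in − V_low)/LSB = (4.8154 − 0)/0.0285156 = 168.8688 → code 169 (round).
V_rec = 0 + 169·0.0285156 = 4.8191406 V.
V_in − V_rec = -0.00374063 V = -3.741 mV.

-3.741 mV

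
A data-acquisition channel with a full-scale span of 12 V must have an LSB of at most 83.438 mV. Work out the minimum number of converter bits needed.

Number of steps required ≥ 12 V / 83.438 mV = 143.82.
Need 2^N ≥ 143.82; 2^7 = 128, 2^8 = 256.
Minimum N = 8.

8 bits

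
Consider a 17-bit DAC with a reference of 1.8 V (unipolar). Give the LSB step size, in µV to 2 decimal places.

Full-scale span = 1.8 V.
LSB = 1.8 / 2^17 = 1.8 / 131072 = 1.37329e-05 V = 13.73 µV.

13.73 µV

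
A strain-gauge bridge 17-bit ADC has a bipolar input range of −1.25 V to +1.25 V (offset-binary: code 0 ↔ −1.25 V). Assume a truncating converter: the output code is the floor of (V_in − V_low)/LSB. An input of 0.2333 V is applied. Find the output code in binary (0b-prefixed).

LSB = 2.5 V / 131072 = 19.07 µV.
(0.2333 − (−1.25)) / 1.90735e-05 = 77767.639 LSBs.
So the output code is 77767.
In binary (0b-prefixed): 0b10010111111000111.

code 0b10010111111000111 (decimal 77767)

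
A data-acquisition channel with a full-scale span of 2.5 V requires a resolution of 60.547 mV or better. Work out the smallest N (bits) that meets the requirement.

6 bits

Number of steps required ≥ 2.5 V / 60.547 mV = 41.29.
Need 2^N ≥ 41.29; 2^5 = 32, 2^6 = 64.
Minimum N = 6.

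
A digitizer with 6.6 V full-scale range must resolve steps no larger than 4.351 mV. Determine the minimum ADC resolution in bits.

Number of steps required ≥ 6.6 V / 4.351 mV = 1516.89.
Need 2^N ≥ 1516.89; 2^10 = 1024, 2^11 = 2048.
Minimum N = 11.

11 bits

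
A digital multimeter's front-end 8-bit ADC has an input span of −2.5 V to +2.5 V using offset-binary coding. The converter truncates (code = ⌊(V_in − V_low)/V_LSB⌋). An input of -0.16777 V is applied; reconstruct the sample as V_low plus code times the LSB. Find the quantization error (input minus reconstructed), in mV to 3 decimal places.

8.011 mV

One LSB is 5 V / 256 = 19.531 mV.
Scaled input = 119.4102 LSBs, so code = 119.
Reconstructed: -0.17578125 V.
Difference: 0.00801125 V → 8.011 mV.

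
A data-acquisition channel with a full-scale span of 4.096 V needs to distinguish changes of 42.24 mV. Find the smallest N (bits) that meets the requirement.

Number of steps required ≥ 4.096 V / 42.24 mV = 96.97.
Need 2^N ≥ 96.97; 2^6 = 64, 2^7 = 128.
Minimum N = 7.

7 bits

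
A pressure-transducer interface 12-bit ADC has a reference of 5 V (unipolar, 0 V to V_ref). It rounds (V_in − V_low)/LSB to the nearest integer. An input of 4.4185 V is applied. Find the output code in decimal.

Full-scale span = 5 V; LSB = 5/2^12 = 1.221 mV.
(4.4185 − 0) / 0.0012207 = 3619.635 LSBs.
round(3619.635) = 3620.

code 3620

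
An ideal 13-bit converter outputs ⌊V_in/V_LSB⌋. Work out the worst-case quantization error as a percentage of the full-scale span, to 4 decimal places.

0.0122 %

Truncating → worst-case error = 1 LSB = V_FS/2^13, so 100/8192 = 0.012207 % of full scale.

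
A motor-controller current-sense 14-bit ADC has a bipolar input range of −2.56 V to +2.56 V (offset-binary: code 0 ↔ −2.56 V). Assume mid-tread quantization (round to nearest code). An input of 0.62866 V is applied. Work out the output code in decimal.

code 10204

Full-scale span = 5.12 V; LSB = 5.12/2^14 = 312.50 µV.
Input sits at 10203.712 steps above V_low.
round(10203.712) = 10204.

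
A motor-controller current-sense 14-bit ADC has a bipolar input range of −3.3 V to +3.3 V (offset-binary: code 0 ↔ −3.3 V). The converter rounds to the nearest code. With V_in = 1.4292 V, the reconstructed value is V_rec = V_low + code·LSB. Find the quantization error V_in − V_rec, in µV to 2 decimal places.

Step size: 6.6 V ÷ 2^14 = 402.83 µV.
(1.4292 − (−3.3))/0.000402832 = 11739.8807; round gives code 11740.
Code 11740 maps back to (−3.3) + 11740×0.000402832 V = 1.429248 V.
V_in − V_rec = -4.80469e-05 V = -48.05 µV.

-48.05 µV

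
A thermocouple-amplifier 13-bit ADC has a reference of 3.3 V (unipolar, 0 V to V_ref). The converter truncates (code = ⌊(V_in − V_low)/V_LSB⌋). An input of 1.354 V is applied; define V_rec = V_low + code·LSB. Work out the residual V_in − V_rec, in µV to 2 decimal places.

81.54 µV

Step size: 3.3 V ÷ 2^13 = 402.83 µV.
Scaled input = 3361.2024 LSBs, so code = 3361.
Code 3361 maps back to 0 + 3361×0.000402832 V = 1.3539185 V.
Difference: 8.1543e-05 V → 81.54 µV.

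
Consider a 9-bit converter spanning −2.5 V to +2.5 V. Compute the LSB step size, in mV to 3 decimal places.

9.766 mV

Full-scale span = 5 V.
LSB = 5 / 2^9 = 5 / 512 = 0.00976562 V = 9.766 mV.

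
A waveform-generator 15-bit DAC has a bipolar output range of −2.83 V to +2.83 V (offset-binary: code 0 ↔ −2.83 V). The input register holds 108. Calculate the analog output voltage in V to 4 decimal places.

LSB = 5.66 V / 2^15 = 172.73 µV.
V_out = (−2.83) + 108 × 0.000172729 V = -2.81135 V.

-2.8113 V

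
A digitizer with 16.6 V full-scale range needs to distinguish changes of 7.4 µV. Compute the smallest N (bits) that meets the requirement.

22 bits

Number of steps required ≥ 16.6 V / 7.4 µV = 2243243.24.
Need 2^N ≥ 2243243.24; 2^21 = 2097152, 2^22 = 4194304.
Minimum N = 22.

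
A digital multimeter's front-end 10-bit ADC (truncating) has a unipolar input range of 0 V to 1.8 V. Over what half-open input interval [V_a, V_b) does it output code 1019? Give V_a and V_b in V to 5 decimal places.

[1.79121 V, 1.79297 V)

LSB = 1.8/2^10 = 1.758 mV.
V_a = V_low + 1019·LSB = 1.79121 V; V_b = V_low + 1020·LSB = 1.79297 V.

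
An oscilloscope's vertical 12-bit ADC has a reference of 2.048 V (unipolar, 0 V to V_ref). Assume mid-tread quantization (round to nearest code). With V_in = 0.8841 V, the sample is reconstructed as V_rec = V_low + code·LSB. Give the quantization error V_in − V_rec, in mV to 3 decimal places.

Step size: 2.048 V ÷ 2^12 = 0.500 mV.
(0.8841 − 0)/0.0005 = 1768.2000; round gives code 1768.
Code 1768 maps back to 0 + 1768×0.0005 V = 0.884 V.
V_in − V_rec = 0.0001 V = 0.100 mV.

0.100 mV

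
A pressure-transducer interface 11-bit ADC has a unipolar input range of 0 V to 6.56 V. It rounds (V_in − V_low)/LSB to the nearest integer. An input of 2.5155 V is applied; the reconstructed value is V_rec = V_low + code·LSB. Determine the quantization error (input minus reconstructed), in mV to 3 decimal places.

LSB = 6.56/2^11 = 3.203 mV.
(2.5155 − 0)/0.00320312 = 785.3268; round gives code 785.
V_rec = 0 + 785·0.00320312 = 2.5144531 V.
Error = 2.5155 − 2.5144531 = 0.00104688 V = 1.047 mV.

1.047 mV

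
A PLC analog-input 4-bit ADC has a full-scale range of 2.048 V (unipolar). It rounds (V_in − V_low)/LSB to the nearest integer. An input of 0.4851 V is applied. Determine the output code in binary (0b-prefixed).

LSB = 2.048 V / 16 = 128.000 mV.
(V_in − V_low)/LSB = (0.4851 − 0) / 0.128 = 3.790.
So the output code is 4.
In binary (0b-prefixed): 0b100.

code 0b100 (decimal 4)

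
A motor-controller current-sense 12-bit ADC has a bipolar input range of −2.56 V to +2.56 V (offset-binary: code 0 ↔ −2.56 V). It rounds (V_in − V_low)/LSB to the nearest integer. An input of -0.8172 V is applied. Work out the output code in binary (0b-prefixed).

LSB = 5.12 V / 4096 = 1.250 mV.
Input sits at 1394.240 steps above V_low.
Round → code 1394.
In binary (0b-prefixed): 0b10101110010.

code 0b10101110010 (decimal 1394)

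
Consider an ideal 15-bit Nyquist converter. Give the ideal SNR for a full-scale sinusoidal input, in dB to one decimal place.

SNR ≈ 6.02·N + 1.76 dB = 6.02·15 + 1.76 = 92.06 dB.

92.1 dB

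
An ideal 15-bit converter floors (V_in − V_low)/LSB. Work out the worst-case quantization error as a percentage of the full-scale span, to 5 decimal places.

Truncating → worst-case error = 1 LSB = V_FS/2^15, so 100/32768 = 0.00305176 % of full scale.

0.00305 %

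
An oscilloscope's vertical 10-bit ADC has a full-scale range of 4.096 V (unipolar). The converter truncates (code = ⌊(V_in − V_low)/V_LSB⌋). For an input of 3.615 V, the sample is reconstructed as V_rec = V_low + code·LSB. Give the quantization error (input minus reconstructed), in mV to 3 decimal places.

3.000 mV

One LSB is 4.096 V / 1024 = 4.000 mV.
(V_in − V_low)/LSB = (3.615 − 0)/0.004 = 903.7500 → code 903 (floor).
V_rec = 0 + 903·0.004 = 3.612 V.
V_in − V_rec = 0.003 V = 3.000 mV.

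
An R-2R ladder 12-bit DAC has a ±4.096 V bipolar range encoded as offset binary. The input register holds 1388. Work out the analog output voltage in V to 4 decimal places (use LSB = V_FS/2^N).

-1.3200 V

LSB = 8.192 V / 2^12 = 2.000 mV.
V_out = (−4.096) + 1388 × 0.002 V = -1.32 V.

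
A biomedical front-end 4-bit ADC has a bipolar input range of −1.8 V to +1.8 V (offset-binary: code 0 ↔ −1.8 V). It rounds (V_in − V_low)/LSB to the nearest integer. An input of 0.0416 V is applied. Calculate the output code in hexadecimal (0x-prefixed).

With 16 levels over 3.6 V, one step is 225.000 mV.
(V_in − V_low)/LSB = (0.0416 − (−1.8)) / 0.225 = 8.185.
Round → code 8.
In hexadecimal (0x-prefixed): 0x8.

code 0x8 (decimal 8)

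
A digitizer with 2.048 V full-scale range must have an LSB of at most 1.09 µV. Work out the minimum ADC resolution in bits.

21 bits

Number of steps required ≥ 2.048 V / 1.09 µV = 1878899.08.
Need 2^N ≥ 1878899.08; 2^20 = 1048576, 2^21 = 2097152.
Minimum N = 21.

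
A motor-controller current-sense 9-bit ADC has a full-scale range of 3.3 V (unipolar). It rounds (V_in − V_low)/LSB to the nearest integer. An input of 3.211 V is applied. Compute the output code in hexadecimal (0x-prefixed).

Full-scale span = 3.3 V; LSB = 3.3/2^9 = 6.445 mV.
(V_in − V_low)/LSB = (3.211 − 0) / 0.00644531 = 498.192.
round(498.192) = 498.
In hexadecimal (0x-prefixed): 0x1F2.

code 0x1F2 (decimal 498)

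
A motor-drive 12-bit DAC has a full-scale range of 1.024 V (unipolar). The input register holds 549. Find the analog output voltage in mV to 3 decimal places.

LSB = 1.024 V / 2^12 = 250.00 µV.
V_out = 0 + 549 × 0.00025 V = 0.13725 V.
= 137.250 mV.

137.250 mV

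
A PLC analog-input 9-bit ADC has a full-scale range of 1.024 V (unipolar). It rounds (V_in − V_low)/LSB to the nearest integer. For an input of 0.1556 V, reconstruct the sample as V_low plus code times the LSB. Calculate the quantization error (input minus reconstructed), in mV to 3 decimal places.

-0.400 mV

Step size: 1.024 V ÷ 2^9 = 2.000 mV.
(V_in − V_low)/LSB = (0.1556 − 0)/0.002 = 77.8000 → code 78 (round).
V_rec = 0 + 78·0.002 = 0.156 V.
Difference: -0.0004 V → -0.400 mV.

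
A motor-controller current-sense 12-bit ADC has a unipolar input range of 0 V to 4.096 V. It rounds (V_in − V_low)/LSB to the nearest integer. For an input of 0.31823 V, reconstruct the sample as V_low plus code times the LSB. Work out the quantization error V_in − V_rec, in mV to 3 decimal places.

Step size: 4.096 V ÷ 2^12 = 1.000 mV.
Scaled input = 318.2300 LSBs, so code = 318.
V_rec = 0 + 318·0.001 = 0.318 V.
V_in − V_rec = 0.00023 V = 0.230 mV.

0.230 mV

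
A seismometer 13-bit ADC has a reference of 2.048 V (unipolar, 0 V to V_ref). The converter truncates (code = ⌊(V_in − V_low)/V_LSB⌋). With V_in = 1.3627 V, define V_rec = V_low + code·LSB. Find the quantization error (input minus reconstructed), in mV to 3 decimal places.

One LSB is 2.048 V / 8192 = 250.00 µV.
(V_in − V_low)/LSB = (1.3627 − 0)/0.00025 = 5450.8000 → code 5450 (floor).
V_rec = 0 + 5450·0.00025 = 1.3625 V.
Difference: 0.0002 V → 0.200 mV.

0.200 mV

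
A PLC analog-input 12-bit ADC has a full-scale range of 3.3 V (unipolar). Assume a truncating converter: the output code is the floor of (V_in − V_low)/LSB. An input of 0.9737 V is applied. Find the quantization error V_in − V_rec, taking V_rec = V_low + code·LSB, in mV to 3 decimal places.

Step size: 3.3 V ÷ 2^12 = 0.806 mV.
(0.9737 − 0)/0.000805664 = 1208.5682; ⌊·⌋ gives code 1208.
Code 1208 maps back to 0 + 1208×0.000805664 V = 0.97324219 V.
V_in − V_rec = 0.000457812 V = 0.458 mV.

0.458 mV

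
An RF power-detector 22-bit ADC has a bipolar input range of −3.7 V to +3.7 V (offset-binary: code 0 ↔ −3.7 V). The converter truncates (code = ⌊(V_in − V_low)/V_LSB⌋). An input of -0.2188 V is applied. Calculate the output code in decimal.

code 1973136

LSB = 7.4 V / 4194304 = 1.76 µV.
Input sits at 1973136.633 steps above V_low.
⌊·⌋(1973136.633) = 1973136.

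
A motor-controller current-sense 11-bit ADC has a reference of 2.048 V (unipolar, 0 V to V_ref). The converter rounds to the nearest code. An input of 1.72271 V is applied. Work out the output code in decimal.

code 1723

Full-scale span = 2.048 V; LSB = 2.048/2^11 = 1.000 mV.
Input sits at 1722.710 steps above V_low.
round(1722.710) = 1723.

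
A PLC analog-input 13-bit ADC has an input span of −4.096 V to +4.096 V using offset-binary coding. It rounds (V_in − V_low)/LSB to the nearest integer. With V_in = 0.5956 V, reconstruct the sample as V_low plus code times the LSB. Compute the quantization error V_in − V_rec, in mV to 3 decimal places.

Step size: 8.192 V ÷ 2^13 = 1.000 mV.
(0.5956 − (−4.096))/0.001 = 4691.6000; round gives code 4692.
Code 4692 maps back to (−4.096) + 4692×0.001 V = 0.596 V.
Difference: -0.0004 V → -0.400 mV.

-0.400 mV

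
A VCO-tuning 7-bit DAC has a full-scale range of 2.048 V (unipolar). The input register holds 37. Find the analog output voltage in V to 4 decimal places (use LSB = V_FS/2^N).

LSB = 2.048 V / 2^7 = 16.000 mV.
V_out = 0 + 37 × 0.016 V = 0.592 V.

0.5920 V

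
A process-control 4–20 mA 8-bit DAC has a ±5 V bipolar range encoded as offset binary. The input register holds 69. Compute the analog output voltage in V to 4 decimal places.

-2.3047 V

LSB = 10 V / 2^8 = 39.062 mV.
V_out = (−5) + 69 × 0.0390625 V = -2.30469 V.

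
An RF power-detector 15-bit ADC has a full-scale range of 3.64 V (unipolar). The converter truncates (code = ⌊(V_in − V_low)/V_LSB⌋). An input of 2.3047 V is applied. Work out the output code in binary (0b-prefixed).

With 32768 levels over 3.64 V, one step is 111.08 µV.
(V_in − V_low)/LSB = (2.3047 − 0) / 0.000111084 = 20747.365.
⌊·⌋(20747.365) = 20747.
In binary (0b-prefixed): 0b101000100001011.

code 0b101000100001011 (decimal 20747)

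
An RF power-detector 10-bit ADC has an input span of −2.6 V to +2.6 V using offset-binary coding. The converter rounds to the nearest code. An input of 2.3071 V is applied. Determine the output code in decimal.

LSB = 5.2 V / 1024 = 5.078 mV.
(V_in − V_low)/LSB = (2.3071 − (−2.6)) / 0.00507813 = 966.321.
Round → code 966.

code 966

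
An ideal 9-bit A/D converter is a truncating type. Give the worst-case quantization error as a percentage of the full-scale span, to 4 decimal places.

0.1953 %

Truncating → worst-case error = 1 LSB = V_FS/2^9, so 100/512 = 0.195312 % of full scale.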